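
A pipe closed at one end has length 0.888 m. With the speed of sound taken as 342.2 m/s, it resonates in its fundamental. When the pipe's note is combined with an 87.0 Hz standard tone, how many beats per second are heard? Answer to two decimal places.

Closed pipe (odd harmonics): f_n = n·v/(4L) = 1·342.2/(4·0.888) = 96.3401 Hz.
f_beat = |96.3401 − 87.0| = 9.34 Hz.

9.34 Hz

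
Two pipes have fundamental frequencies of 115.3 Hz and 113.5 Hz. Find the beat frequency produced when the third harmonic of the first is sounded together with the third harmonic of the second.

Third harmonic of the first: 3·115.3 = 345.9 Hz.
Third harmonic of the second: 3·113.5 = 340.5 Hz.
f_beat = |345.9 − 340.5| = 5.4 Hz.

5.4 Hz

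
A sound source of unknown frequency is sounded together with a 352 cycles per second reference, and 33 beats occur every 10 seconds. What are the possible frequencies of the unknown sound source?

348.7 Hz or 355.3 Hz

Beat frequency = 33/10 = 3.3 Hz.
|f − 352| = 3.3, so f = 352 ± 3.3.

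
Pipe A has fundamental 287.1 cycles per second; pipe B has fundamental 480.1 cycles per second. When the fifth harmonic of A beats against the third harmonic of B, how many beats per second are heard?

4.8 Hz

Fifth harmonic of the first: 5·287.1 = 1435.5 Hz.
Third harmonic of the second: 3·480.1 = 1440.3 Hz.
f_beat = |1435.5 − 1440.3| = 4.8 Hz.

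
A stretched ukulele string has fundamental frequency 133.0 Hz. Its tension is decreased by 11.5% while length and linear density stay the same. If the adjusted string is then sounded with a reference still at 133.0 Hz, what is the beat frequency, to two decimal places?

For a string, f ∝ √T, so the new frequency is 133.0·√0.885 = 125.1190 Hz.
f_beat = |125.1190 − 133.0| = 7.88 Hz.

7.88 Hz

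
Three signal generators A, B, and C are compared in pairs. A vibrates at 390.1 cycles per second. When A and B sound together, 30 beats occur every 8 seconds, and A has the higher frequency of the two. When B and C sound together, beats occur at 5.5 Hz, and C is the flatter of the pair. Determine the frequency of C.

380.85 Hz

A–B: Beat frequency = 30/8 = 3.75 Hz.
B is below A, so f_B = 390.1 − 3.75 = 386.35 Hz.
C is below B, so f_C = 386.35 − 5.5 = 380.85 Hz.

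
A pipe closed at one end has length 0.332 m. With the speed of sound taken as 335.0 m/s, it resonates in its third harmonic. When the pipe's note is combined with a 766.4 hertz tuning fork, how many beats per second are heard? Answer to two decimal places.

9.62 Hz

Closed pipe (odd harmonics): f_n = n·v/(4L) = 3·335.0/(4·0.332) = 756.7771 Hz.
f_beat = |756.7771 − 766.4| = 9.62 Hz.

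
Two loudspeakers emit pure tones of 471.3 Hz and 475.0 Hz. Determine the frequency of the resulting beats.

3.7 Hz

f_beat = |f₁ − f₂|.
|471.3 − 475.0| = 3.7 Hz.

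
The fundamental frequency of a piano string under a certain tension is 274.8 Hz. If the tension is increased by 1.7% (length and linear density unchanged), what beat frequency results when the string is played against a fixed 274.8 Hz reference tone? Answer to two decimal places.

For a string, f ∝ √T, so the new frequency is 274.8·√1.017 = 277.1260 Hz.
f_beat = |277.1260 − 274.8| = 2.33 Hz.

2.33 Hz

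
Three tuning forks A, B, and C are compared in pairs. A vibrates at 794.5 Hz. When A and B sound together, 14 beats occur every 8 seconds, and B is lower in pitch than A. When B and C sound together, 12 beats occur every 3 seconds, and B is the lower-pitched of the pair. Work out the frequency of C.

A–B: Beat frequency = 14/8 = 1.75 Hz.
B is below A, so f_B = 794.5 − 1.75 = 792.75 Hz.
B–C: Beat frequency = 12/3 = 4 Hz.
C is above B, so f_C = 792.75 + 4 = 796.75 Hz.

796.75 Hz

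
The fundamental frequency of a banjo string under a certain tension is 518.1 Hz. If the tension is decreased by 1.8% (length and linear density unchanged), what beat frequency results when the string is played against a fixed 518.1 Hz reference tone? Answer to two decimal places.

4.68 Hz

For a string, f ∝ √T, so the new frequency is 518.1·√0.982 = 513.4159 Hz.
f_beat = |513.4159 − 518.1| = 4.68 Hz.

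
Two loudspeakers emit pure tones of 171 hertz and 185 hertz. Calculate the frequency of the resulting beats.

Beats arise from superposition of two nearby frequencies; the beat rate is |f₁ − f₂|.
|171 − 185| = 14 Hz.

14 Hz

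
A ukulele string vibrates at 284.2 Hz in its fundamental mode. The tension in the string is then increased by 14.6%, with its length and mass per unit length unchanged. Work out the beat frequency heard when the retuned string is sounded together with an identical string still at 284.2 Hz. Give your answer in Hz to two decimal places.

For a string, f ∝ √T, so the new frequency is 284.2·√1.146 = 304.2400 Hz.
f_beat = |304.2400 − 284.2| = 20.04 Hz.

20.04 Hz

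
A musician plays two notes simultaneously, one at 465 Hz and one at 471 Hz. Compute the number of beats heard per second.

Beats arise from superposition of two nearby frequencies; the beat rate is |f₁ − f₂|.
|465 − 471| = 6 Hz.

6 Hz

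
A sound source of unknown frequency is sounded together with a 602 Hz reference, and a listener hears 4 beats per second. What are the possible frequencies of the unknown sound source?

|f − 602| = 4, so f = 602 ± 4.

598 Hz or 606 Hz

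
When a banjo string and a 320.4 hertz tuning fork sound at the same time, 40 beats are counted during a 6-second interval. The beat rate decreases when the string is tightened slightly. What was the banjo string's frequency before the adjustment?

Beat frequency = 40/6 = 6.6667 Hz.
|f − 320.4| = 6.6667, so the banjo string was at either 313.7333 Hz or 327.0667 Hz.
Increasing tension raises a string's frequency; the adjustment raises the banjo string's frequency.
The beat rate fell, so the adjustment moved the banjo string toward 320.4 Hz — it must have started below the reference.

313.7333 Hz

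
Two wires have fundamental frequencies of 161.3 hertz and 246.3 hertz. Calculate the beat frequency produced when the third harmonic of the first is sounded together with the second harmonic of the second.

Third harmonic of the first: 3·161.3 = 483.9 Hz.
Second harmonic of the second: 2·246.3 = 492.6 Hz.
f_beat = |483.9 − 492.6| = 8.7 Hz.

8.7 Hz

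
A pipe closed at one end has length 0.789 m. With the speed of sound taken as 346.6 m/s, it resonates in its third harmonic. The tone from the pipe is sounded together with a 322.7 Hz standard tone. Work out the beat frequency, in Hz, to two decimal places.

Closed pipe (odd harmonics): f_n = n·v/(4L) = 3·346.6/(4·0.789) = 329.4677 Hz.
f_beat = |329.4677 − 322.7| = 6.77 Hz.

6.77 Hz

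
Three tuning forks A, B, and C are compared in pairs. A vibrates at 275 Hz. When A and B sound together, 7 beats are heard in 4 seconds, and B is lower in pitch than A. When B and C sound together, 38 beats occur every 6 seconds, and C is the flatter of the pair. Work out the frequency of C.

A–B: Beat frequency = 7/4 = 1.75 Hz.
B is below A, so f_B = 275 − 1.75 = 273.25 Hz.
B–C: Beat frequency = 38/6 = 6.3333 Hz.
C is below B, so f_C = 273.25 − 6.3333 = 266.9167 Hz.

266.9167 Hz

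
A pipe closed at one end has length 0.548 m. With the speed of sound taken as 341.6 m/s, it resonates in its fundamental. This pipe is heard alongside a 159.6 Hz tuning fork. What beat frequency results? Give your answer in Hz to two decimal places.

Closed pipe (odd harmonics): f_n = n·v/(4L) = 1·341.6/(4·0.548) = 155.8394 Hz.
f_beat = |155.8394 − 159.6| = 3.76 Hz.

3.76 Hz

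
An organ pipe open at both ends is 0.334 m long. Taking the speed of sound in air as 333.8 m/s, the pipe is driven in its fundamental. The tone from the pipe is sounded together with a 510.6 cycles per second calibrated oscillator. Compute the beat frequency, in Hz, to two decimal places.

Open pipe: f_n = n·v/(2L) = 1·333.8/(2·0.334) = 499.7006 Hz.
f_beat = |499.7006 − 510.6| = 10.90 Hz.

10.90 Hz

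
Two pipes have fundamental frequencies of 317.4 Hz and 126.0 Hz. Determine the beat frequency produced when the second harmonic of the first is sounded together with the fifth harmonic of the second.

4.8 Hz

Second harmonic of the first: 2·317.4 = 634.8 Hz.
Fifth harmonic of the second: 5·126.0 = 630.0 Hz.
f_beat = |634.8 − 630.0| = 4.8 Hz.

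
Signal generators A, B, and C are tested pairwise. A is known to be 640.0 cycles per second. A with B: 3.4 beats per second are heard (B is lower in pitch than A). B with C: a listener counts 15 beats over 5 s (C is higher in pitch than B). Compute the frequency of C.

639.6 Hz

B is below A, so f_B = 640.0 − 3.4 = 636.6 Hz.
B–C: Beat frequency = 15/5 = 3 Hz.
C is above B, so f_C = 636.6 + 3 = 639.6 Hz.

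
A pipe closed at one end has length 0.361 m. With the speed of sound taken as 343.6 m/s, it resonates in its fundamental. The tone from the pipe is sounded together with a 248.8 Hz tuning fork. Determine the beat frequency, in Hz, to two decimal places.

Closed pipe (odd harmonics): f_n = n·v/(4L) = 1·343.6/(4·0.361) = 237.9501 Hz.
f_beat = |237.9501 − 248.8| = 10.85 Hz.

10.85 Hz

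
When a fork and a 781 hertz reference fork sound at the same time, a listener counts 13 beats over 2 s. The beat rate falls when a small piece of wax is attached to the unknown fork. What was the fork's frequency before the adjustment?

787.5 Hz

Beat frequency = 13/2 = 6.5 Hz.
|f − 781| = 6.5, so the fork was at either 774.5 Hz or 787.5 Hz.
Loading a fork with wax lowers its frequency; the adjustment lowers the fork's frequency.
The beat rate fell, so the adjustment moved the fork toward 781 Hz — it must have started above the reference.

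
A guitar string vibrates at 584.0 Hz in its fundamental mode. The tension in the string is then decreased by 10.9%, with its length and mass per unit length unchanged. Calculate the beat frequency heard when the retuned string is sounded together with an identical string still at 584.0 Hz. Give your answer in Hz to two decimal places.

32.75 Hz

For a string, f ∝ √T, so the new frequency is 584.0·√0.891 = 551.2539 Hz.
f_beat = |551.2539 − 584.0| = 32.75 Hz.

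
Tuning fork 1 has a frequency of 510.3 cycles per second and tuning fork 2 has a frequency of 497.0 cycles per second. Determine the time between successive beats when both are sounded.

0.075 s

f_beat = |510.3 − 497.0| = 13.3 Hz.
Beat period T = 1 / f_beat = 1 / 13.3 s.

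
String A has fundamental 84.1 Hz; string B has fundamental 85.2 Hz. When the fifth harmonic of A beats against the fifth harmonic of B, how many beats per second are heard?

5.5 Hz

Fifth harmonic of the first: 5·84.1 = 420.5 Hz.
Fifth harmonic of the second: 5·85.2 = 426.0 Hz.
f_beat = |420.5 − 426.0| = 5.5 Hz.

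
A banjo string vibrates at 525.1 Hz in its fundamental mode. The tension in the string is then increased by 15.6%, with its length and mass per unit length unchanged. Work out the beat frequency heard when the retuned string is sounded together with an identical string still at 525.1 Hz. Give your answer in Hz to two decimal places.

39.47 Hz

For a string, f ∝ √T, so the new frequency is 525.1·√1.156 = 564.5741 Hz.
f_beat = |564.5741 − 525.1| = 39.47 Hz.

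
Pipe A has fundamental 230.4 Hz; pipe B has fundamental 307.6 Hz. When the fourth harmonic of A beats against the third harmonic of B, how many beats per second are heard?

1.2 Hz

Fourth harmonic of the first: 4·230.4 = 921.6 Hz.
Third harmonic of the second: 3·307.6 = 922.8 Hz.
f_beat = |921.6 − 922.8| = 1.2 Hz.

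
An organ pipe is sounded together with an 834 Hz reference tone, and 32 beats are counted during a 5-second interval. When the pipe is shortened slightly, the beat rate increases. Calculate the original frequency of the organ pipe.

840.4 Hz

Beat frequency = 32/5 = 6.4 Hz.
|f − 834| = 6.4, so the organ pipe was at either 827.6 Hz or 840.4 Hz.
A shorter pipe has a higher fundamental; the adjustment raises the organ pipe's frequency.
The beat rate rose, so the adjustment moved the organ pipe further from 834 Hz — it was already above the reference.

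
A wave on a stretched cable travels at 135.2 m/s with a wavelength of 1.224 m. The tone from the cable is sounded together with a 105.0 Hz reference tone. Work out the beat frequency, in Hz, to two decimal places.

Source frequency f = v/λ = 135.2/1.224 = 110.4575 Hz.
f_beat = |110.4575 − 105.0| = 5.46 Hz.

5.46 Hz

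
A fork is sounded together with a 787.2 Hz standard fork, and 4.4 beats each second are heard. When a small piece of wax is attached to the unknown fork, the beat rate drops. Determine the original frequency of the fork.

|f − 787.2| = 4.4, so the fork was at either 782.8 Hz or 791.6 Hz.
Loading a fork with wax lowers its frequency; the adjustment lowers the fork's frequency.
The beat rate fell, so the adjustment moved the fork toward 787.2 Hz — it must have started above the reference.

791.6 Hz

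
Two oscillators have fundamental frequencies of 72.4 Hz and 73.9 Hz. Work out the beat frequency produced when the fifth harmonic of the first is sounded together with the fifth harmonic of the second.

7.5 Hz

Fifth harmonic of the first: 5·72.4 = 362.0 Hz.
Fifth harmonic of the second: 5·73.9 = 369.5 Hz.
f_beat = |362.0 − 369.5| = 7.5 Hz.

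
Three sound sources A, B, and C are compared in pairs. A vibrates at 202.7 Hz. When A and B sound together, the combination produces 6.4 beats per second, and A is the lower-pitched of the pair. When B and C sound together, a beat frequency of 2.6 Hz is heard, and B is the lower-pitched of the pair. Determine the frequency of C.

B is above A, so f_B = 202.7 + 6.4 = 209.1 Hz.
C is above B, so f_C = 209.1 + 2.6 = 211.7 Hz.

211.7 Hz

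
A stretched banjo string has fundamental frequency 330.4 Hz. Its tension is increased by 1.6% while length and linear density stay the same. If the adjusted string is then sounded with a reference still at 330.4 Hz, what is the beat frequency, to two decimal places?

For a string, f ∝ √T, so the new frequency is 330.4·√1.016 = 333.0327 Hz.
f_beat = |333.0327 − 330.4| = 2.63 Hz.

2.63 Hz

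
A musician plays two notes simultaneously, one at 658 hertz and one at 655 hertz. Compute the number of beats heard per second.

Beats arise from superposition of two nearby frequencies; the beat rate is |f₁ − f₂|.
|658 − 655| = 3 Hz.

3 Hz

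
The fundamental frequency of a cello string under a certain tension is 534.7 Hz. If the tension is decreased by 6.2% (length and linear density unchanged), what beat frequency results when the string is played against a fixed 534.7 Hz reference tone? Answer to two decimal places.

For a string, f ∝ √T, so the new frequency is 534.7·√0.938 = 517.8591 Hz.
f_beat = |517.8591 − 534.7| = 16.84 Hz.

16.84 Hz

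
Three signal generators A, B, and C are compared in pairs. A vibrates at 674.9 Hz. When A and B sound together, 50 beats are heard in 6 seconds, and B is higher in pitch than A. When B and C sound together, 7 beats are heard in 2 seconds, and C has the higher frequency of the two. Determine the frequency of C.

686.7333 Hz

A–B: Beat frequency = 50/6 = 8.3333 Hz.
B is above A, so f_B = 674.9 + 8.3333 = 683.2333 Hz.
B–C: Beat frequency = 7/2 = 3.5 Hz.
C is above B, so f_C = 683.2333 + 3.5 = 686.7333 Hz.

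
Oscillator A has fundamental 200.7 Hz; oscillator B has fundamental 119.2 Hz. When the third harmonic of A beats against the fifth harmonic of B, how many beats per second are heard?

6.1 Hz

Third harmonic of the first: 3·200.7 = 602.1 Hz.
Fifth harmonic of the second: 5·119.2 = 596.0 Hz.
f_beat = |602.1 − 596.0| = 6.1 Hz.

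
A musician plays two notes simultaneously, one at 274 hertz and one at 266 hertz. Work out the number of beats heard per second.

The beat frequency equals the magnitude of the frequency difference.
|274 − 266| = 8 Hz.

8 Hz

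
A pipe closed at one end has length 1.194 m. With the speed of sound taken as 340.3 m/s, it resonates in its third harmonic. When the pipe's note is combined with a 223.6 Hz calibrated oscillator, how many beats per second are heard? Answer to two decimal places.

Closed pipe (odd harmonics): f_n = n·v/(4L) = 3·340.3/(4·1.194) = 213.7563 Hz.
f_beat = |213.7563 − 223.6| = 9.84 Hz.

9.84 Hz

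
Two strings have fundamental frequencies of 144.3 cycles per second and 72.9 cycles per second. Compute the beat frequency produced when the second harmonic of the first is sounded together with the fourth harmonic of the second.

3.0 Hz

Second harmonic of the first: 2·144.3 = 288.6 Hz.
Fourth harmonic of the second: 4·72.9 = 291.6 Hz.
f_beat = |288.6 − 291.6| = 3.0 Hz.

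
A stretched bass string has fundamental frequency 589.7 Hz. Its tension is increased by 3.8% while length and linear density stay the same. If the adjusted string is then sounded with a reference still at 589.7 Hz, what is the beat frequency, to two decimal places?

11.10 Hz

For a string, f ∝ √T, so the new frequency is 589.7·√1.038 = 600.7998 Hz.
f_beat = |600.7998 − 589.7| = 11.10 Hz.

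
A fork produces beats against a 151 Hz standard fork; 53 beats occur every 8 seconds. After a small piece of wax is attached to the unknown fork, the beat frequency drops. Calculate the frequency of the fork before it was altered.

157.625 Hz

Beat frequency = 53/8 = 6.625 Hz.
|f − 151| = 6.625, so the fork was at either 144.375 Hz or 157.625 Hz.
Loading a fork with wax lowers its frequency; the adjustment lowers the fork's frequency.
The beat rate fell, so the adjustment moved the fork toward 151 Hz — it must have started above the reference.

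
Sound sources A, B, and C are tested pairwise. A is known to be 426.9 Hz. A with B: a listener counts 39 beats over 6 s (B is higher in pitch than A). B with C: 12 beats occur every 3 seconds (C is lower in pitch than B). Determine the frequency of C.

429.4 Hz

A–B: Beat frequency = 39/6 = 6.5 Hz.
B is above A, so f_B = 426.9 + 6.5 = 433.4 Hz.
B–C: Beat frequency = 12/3 = 4 Hz.
C is below B, so f_C = 433.4 − 4 = 429.4 Hz.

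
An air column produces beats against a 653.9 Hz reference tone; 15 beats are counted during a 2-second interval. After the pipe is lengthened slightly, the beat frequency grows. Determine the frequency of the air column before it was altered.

Beat frequency = 15/2 = 7.5 Hz.
|f − 653.9| = 7.5, so the air column was at either 646.4 Hz or 661.4 Hz.
A longer pipe has a lower fundamental; the adjustment lowers the air column's frequency.
The beat rate rose, so the adjustment moved the air column further from 653.9 Hz — it was already below the reference.

646.4 Hz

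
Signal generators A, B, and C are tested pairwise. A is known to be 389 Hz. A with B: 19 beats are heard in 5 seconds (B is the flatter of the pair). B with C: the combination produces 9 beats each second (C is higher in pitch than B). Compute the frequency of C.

394.2 Hz

A–B: Beat frequency = 19/5 = 3.8 Hz.
B is below A, so f_B = 389 − 3.8 = 385.2 Hz.
C is above B, so f_C = 385.2 + 9 = 394.2 Hz.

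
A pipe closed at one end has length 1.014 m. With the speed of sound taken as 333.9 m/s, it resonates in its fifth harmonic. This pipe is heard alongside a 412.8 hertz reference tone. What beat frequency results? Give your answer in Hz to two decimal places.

1.19 Hz

Closed pipe (odd harmonics): f_n = n·v/(4L) = 5·333.9/(4·1.014) = 411.6124 Hz.
f_beat = |411.6124 − 412.8| = 1.19 Hz.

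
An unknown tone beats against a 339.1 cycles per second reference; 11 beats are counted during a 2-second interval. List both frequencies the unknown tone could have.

333.6 Hz or 344.6 Hz

Beat frequency = 11/2 = 5.5 Hz.
|f − 339.1| = 5.5, so f = 339.1 ± 5.5.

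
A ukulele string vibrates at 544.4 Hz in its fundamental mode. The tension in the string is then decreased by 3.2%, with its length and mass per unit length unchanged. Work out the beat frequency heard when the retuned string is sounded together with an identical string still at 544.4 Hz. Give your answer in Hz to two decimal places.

8.78 Hz

For a string, f ∝ √T, so the new frequency is 544.4·√0.968 = 535.6188 Hz.
f_beat = |535.6188 − 544.4| = 8.78 Hz.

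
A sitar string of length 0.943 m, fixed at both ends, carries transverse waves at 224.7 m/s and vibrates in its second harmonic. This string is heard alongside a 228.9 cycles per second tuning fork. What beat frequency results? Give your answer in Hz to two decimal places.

9.38 Hz

For a string fixed at both ends, f_n = n·v/(2L) = 2·224.7/(2·0.943) = 238.2821 Hz.
f_beat = |238.2821 − 228.9| = 9.38 Hz.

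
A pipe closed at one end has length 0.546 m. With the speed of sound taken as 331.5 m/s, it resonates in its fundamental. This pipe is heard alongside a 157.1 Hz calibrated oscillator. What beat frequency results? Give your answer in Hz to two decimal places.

5.31 Hz

Closed pipe (odd harmonics): f_n = n·v/(4L) = 1·331.5/(4·0.546) = 151.7857 Hz.
f_beat = |151.7857 − 157.1| = 5.31 Hz.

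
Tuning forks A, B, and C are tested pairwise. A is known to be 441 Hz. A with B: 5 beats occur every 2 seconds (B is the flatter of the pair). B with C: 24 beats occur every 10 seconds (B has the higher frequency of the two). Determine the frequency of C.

A–B: Beat frequency = 5/2 = 2.5 Hz.
B is below A, so f_B = 441 − 2.5 = 438.5 Hz.
B–C: Beat frequency = 24/10 = 2.4 Hz.
C is below B, so f_C = 438.5 − 2.4 = 436.1 Hz.

436.1 Hz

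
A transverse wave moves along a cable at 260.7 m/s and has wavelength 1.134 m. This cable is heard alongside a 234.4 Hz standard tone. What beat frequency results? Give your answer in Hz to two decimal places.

4.51 Hz

Source frequency f = v/λ = 260.7/1.134 = 229.8942 Hz.
f_beat = |229.8942 − 234.4| = 4.51 Hz.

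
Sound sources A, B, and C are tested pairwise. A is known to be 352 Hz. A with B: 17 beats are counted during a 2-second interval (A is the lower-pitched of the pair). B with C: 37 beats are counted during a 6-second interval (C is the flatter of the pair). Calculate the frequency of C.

A–B: Beat frequency = 17/2 = 8.5 Hz.
B is above A, so f_B = 352 + 8.5 = 360.5 Hz.
B–C: Beat frequency = 37/6 = 6.1667 Hz.
C is below B, so f_C = 360.5 − 6.1667 = 354.3333 Hz.

354.3333 Hz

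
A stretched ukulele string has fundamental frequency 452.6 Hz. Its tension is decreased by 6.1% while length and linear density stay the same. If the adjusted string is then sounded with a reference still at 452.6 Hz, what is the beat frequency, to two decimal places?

For a string, f ∝ √T, so the new frequency is 452.6·√0.939 = 438.5785 Hz.
f_beat = |438.5785 − 452.6| = 14.02 Hz.

14.02 Hz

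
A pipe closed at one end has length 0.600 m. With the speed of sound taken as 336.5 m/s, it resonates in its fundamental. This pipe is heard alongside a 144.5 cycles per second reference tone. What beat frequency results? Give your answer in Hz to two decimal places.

4.29 Hz

Closed pipe (odd harmonics): f_n = n·v/(4L) = 1·336.5/(4·0.600) = 140.2083 Hz.
f_beat = |140.2083 − 144.5| = 4.29 Hz.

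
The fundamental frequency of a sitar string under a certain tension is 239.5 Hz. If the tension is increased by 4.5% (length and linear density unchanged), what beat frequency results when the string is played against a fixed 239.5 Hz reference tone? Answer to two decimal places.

For a string, f ∝ √T, so the new frequency is 239.5·√1.045 = 244.8295 Hz.
f_beat = |244.8295 − 239.5| = 5.33 Hz.

5.33 Hz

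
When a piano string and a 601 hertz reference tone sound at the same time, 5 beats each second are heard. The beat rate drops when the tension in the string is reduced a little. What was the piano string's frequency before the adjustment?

|f − 601| = 5, so the piano string was at either 596 Hz or 606 Hz.
Lower tension means lower frequency; the adjustment lowers the piano string's frequency.
The beat rate fell, so the adjustment moved the piano string toward 601 Hz — it must have started above the reference.

606 Hz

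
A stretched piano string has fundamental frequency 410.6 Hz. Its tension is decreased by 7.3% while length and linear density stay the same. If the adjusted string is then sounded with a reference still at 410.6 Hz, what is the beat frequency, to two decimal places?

For a string, f ∝ √T, so the new frequency is 410.6·√0.927 = 395.3291 Hz.
f_beat = |395.3291 − 410.6| = 15.27 Hz.

15.27 Hz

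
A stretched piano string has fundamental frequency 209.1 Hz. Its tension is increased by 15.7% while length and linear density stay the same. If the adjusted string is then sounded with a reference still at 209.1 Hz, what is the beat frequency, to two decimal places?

For a string, f ∝ √T, so the new frequency is 209.1·√1.157 = 224.9162 Hz.
f_beat = |224.9162 − 209.1| = 15.82 Hz.

15.82 Hz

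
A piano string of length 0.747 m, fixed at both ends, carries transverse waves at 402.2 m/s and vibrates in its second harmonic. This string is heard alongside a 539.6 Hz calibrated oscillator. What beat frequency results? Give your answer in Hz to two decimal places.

1.18 Hz

For a string fixed at both ends, f_n = n·v/(2L) = 2·402.2/(2·0.747) = 538.4203 Hz.
f_beat = |538.4203 − 539.6| = 1.18 Hz.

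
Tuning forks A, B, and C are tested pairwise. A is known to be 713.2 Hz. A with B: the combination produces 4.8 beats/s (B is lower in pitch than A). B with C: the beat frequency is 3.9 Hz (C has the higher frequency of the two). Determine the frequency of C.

712.3 Hz

B is below A, so f_B = 713.2 − 4.8 = 708.4 Hz.
C is above B, so f_C = 708.4 + 3.9 = 712.3 Hz.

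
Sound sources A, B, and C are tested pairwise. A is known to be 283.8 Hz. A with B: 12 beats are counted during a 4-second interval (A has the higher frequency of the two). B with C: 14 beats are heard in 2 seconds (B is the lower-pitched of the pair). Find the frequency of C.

287.8 Hz

A–B: Beat frequency = 12/4 = 3 Hz.
B is below A, so f_B = 283.8 − 3 = 280.8 Hz.
B–C: Beat frequency = 14/2 = 7 Hz.
C is above B, so f_C = 280.8 + 7 = 287.8 Hz.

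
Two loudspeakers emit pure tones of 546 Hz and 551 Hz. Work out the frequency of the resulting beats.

5 Hz

f_beat = |f₁ − f₂|.
|546 − 551| = 5 Hz.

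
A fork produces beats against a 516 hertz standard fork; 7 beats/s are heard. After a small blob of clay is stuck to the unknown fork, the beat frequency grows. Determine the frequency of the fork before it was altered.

|f − 516| = 7, so the fork was at either 509 Hz or 523 Hz.
Adding mass to a fork lowers its frequency; the adjustment lowers the fork's frequency.
The beat rate rose, so the adjustment moved the fork further from 516 Hz — it was already below the reference.

509 Hz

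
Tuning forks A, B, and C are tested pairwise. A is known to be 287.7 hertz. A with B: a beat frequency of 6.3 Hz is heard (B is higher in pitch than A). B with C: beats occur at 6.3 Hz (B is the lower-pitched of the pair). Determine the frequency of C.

B is above A, so f_B = 287.7 + 6.3 = 294 Hz.
C is above B, so f_C = 294 + 6.3 = 300.3 Hz.

300.3 Hz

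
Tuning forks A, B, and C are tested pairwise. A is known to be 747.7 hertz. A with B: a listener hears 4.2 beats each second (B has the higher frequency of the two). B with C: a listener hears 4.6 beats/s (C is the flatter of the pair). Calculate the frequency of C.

747.3 Hz

B is above A, so f_B = 747.7 + 4.2 = 751.9 Hz.
C is below B, so f_C = 751.9 − 4.6 = 747.3 Hz.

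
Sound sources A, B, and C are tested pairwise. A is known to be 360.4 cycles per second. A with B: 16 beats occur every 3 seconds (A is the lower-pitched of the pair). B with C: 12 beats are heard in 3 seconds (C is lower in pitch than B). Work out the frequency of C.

361.7333 Hz

A–B: Beat frequency = 16/3 = 5.3333 Hz.
B is above A, so f_B = 360.4 + 5.3333 = 365.7333 Hz.
B–C: Beat frequency = 12/3 = 4 Hz.
C is below B, so f_C = 365.7333 − 4 = 361.7333 Hz.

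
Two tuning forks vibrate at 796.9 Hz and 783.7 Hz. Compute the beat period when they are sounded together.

0.076 s

f_beat = |796.9 − 783.7| = 13.2 Hz.
Beat period T = 1 / f_beat = 1 / 13.2 s.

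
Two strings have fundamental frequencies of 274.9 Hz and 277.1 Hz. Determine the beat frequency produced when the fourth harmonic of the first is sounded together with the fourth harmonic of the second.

Fourth harmonic of the first: 4·274.9 = 1099.6 Hz.
Fourth harmonic of the second: 4·277.1 = 1108.4 Hz.
f_beat = |1099.6 − 1108.4| = 8.8 Hz.

8.8 Hz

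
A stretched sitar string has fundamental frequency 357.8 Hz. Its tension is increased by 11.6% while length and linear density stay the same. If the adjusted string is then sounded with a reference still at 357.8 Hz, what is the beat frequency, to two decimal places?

20.18 Hz

For a string, f ∝ √T, so the new frequency is 357.8·√1.116 = 377.9831 Hz.
f_beat = |377.9831 − 357.8| = 20.18 Hz.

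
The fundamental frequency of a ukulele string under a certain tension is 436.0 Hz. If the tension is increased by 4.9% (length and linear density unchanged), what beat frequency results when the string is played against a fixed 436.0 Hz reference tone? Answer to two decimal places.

10.55 Hz

For a string, f ∝ √T, so the new frequency is 436.0·√1.049 = 446.5543 Hz.
f_beat = |446.5543 − 436.0| = 10.55 Hz.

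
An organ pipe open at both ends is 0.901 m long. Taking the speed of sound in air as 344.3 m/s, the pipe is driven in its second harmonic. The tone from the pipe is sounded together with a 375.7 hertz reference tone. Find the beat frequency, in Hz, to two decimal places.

6.43 Hz

Open pipe: f_n = n·v/(2L) = 2·344.3/(2·0.901) = 382.1310 Hz.
f_beat = |382.1310 − 375.7| = 6.43 Hz.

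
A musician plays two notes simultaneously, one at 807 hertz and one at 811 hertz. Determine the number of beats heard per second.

f_beat = |f₁ − f₂|.
|807 − 811| = 4 Hz.

4 Hz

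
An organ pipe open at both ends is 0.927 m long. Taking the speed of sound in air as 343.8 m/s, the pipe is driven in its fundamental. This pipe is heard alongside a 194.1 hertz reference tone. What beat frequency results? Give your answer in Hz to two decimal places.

Open pipe: f_n = n·v/(2L) = 1·343.8/(2·0.927) = 185.4369 Hz.
f_beat = |185.4369 − 194.1| = 8.66 Hz.

8.66 Hz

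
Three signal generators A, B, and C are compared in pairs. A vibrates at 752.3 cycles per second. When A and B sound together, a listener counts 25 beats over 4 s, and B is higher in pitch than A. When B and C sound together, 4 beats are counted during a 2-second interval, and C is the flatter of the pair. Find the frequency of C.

A–B: Beat frequency = 25/4 = 6.25 Hz.
B is above A, so f_B = 752.3 + 6.25 = 758.55 Hz.
B–C: Beat frequency = 4/2 = 2 Hz.
C is below B, so f_C = 758.55 − 2 = 756.55 Hz.

756.55 Hz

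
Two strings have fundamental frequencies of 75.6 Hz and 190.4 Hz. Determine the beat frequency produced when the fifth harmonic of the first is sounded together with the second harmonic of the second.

2.8 Hz

Fifth harmonic of the first: 5·75.6 = 378.0 Hz.
Second harmonic of the second: 2·190.4 = 380.8 Hz.
f_beat = |378.0 − 380.8| = 2.8 Hz.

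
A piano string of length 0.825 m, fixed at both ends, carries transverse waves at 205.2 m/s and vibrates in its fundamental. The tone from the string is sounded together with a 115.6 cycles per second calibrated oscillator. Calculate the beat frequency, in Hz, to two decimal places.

For a string fixed at both ends, f_n = n·v/(2L) = 1·205.2/(2·0.825) = 124.3636 Hz.
f_beat = |124.3636 − 115.6| = 8.76 Hz.

8.76 Hz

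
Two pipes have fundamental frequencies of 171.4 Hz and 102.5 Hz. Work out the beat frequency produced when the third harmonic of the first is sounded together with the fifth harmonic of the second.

1.7 Hz

Third harmonic of the first: 3·171.4 = 514.2 Hz.
Fifth harmonic of the second: 5·102.5 = 512.5 Hz.
f_beat = |514.2 − 512.5| = 1.7 Hz.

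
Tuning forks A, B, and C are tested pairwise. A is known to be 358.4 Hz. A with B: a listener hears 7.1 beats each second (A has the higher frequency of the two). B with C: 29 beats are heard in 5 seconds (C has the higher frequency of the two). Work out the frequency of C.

B is below A, so f_B = 358.4 − 7.1 = 351.3 Hz.
B–C: Beat frequency = 29/5 = 5.8 Hz.
C is above B, so f_C = 351.3 + 5.8 = 357.1 Hz.

357.1 Hz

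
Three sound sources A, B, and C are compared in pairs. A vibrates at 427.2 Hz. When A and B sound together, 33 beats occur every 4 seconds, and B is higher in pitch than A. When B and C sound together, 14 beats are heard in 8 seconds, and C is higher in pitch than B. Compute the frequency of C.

437.2 Hz

A–B: Beat frequency = 33/4 = 8.25 Hz.
B is above A, so f_B = 427.2 + 8.25 = 435.45 Hz.
B–C: Beat frequency = 14/8 = 1.75 Hz.
C is above B, so f_C = 435.45 + 1.75 = 437.2 Hz.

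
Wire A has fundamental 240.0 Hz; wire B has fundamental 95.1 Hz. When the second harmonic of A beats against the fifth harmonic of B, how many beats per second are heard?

4.5 Hz

Second harmonic of the first: 2·240.0 = 480.0 Hz.
Fifth harmonic of the second: 5·95.1 = 475.5 Hz.
f_beat = |480.0 − 475.5| = 4.5 Hz.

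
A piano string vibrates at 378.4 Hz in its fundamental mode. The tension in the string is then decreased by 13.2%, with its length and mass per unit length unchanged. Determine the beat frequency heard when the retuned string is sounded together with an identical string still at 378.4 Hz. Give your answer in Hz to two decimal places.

For a string, f ∝ √T, so the new frequency is 378.4·√0.868 = 352.5421 Hz.
f_beat = |352.5421 − 378.4| = 25.86 Hz.

25.86 Hz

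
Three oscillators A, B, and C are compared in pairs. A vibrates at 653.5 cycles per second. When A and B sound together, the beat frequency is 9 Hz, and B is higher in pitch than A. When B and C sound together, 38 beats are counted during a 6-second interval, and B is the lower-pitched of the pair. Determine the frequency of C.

B is above A, so f_B = 653.5 + 9 = 662.5 Hz.
B–C: Beat frequency = 38/6 = 6.3333 Hz.
C is above B, so f_C = 662.5 + 6.3333 = 668.8333 Hz.

668.8333 Hz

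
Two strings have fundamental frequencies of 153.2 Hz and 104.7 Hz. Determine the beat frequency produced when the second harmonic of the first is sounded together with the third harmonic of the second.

Second harmonic of the first: 2·153.2 = 306.4 Hz.
Third harmonic of the second: 3·104.7 = 314.1 Hz.
f_beat = |306.4 − 314.1| = 7.7 Hz.

7.7 Hz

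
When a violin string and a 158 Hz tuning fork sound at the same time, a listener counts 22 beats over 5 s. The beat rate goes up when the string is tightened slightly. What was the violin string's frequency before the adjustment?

Beat frequency = 22/5 = 4.4 Hz.
|f − 158| = 4.4, so the violin string was at either 153.6 Hz or 162.4 Hz.
Increasing tension raises a string's frequency; the adjustment raises the violin string's frequency.
The beat rate rose, so the adjustment moved the violin string further from 158 Hz — it was already above the reference.

162.4 Hz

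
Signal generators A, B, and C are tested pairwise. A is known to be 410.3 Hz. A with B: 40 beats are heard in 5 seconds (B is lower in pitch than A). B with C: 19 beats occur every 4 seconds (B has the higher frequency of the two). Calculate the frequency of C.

397.55 Hz

A–B: Beat frequency = 40/5 = 8 Hz.
B is below A, so f_B = 410.3 − 8 = 402.3 Hz.
B–C: Beat frequency = 19/4 = 4.75 Hz.
C is below B, so f_C = 402.3 − 4.75 = 397.55 Hz.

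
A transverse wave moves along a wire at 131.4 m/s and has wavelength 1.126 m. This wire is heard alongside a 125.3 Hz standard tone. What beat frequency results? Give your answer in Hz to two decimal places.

8.60 Hz

Source frequency f = v/λ = 131.4/1.126 = 116.6963 Hz.
f_beat = |116.6963 − 125.3| = 8.60 Hz.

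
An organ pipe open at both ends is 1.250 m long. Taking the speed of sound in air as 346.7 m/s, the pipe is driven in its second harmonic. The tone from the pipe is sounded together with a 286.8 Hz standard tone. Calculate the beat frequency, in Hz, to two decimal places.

Open pipe: f_n = n·v/(2L) = 2·346.7/(2·1.250) = 277.3600 Hz.
f_beat = |277.3600 − 286.8| = 9.44 Hz.

9.44 Hz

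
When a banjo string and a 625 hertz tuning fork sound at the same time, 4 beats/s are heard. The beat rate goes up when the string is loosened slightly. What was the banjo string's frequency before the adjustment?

621 Hz

|f − 625| = 4, so the banjo string was at either 621 Hz or 629 Hz.
Reducing tension lowers a string's frequency; the adjustment lowers the banjo string's frequency.
The beat rate rose, so the adjustment moved the banjo string further from 625 Hz — it was already below the reference.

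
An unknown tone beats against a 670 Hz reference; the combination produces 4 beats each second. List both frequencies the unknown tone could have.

666 Hz or 674 Hz

|f − 670| = 4, so f = 670 ± 4.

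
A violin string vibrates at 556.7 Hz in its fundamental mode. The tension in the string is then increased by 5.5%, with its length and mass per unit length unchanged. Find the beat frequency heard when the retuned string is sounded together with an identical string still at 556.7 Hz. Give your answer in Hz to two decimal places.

For a string, f ∝ √T, so the new frequency is 556.7·√1.055 = 571.8043 Hz.
f_beat = |571.8043 − 556.7| = 15.10 Hz.

15.10 Hz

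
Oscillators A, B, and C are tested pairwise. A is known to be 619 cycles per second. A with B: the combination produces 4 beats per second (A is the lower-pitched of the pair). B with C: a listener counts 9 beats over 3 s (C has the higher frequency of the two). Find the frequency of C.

B is above A, so f_B = 619 + 4 = 623 Hz.
B–C: Beat frequency = 9/3 = 3 Hz.
C is above B, so f_C = 623 + 3 = 626 Hz.

626 Hz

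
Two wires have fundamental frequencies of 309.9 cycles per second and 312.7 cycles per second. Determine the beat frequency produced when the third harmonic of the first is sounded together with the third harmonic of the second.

8.4 Hz

Third harmonic of the first: 3·309.9 = 929.7 Hz.
Third harmonic of the second: 3·312.7 = 938.1 Hz.
f_beat = |929.7 − 938.1| = 8.4 Hz.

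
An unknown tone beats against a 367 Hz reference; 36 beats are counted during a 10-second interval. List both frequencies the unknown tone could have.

363.4 Hz or 370.6 Hz

Beat frequency = 36/10 = 3.6 Hz.
|f − 367| = 3.6, so f = 367 ± 3.6.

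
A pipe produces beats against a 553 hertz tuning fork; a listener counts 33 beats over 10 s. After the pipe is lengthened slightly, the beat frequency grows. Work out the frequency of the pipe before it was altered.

Beat frequency = 33/10 = 3.3 Hz.
|f − 553| = 3.3, so the pipe was at either 549.7 Hz or 556.3 Hz.
A longer pipe has a lower fundamental; the adjustment lowers the pipe's frequency.
The beat rate rose, so the adjustment moved the pipe further from 553 Hz — it was already below the reference.

549.7 Hz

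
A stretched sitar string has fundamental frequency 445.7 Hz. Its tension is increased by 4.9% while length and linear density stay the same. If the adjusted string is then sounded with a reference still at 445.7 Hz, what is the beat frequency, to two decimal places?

10.79 Hz

For a string, f ∝ √T, so the new frequency is 445.7·√1.049 = 456.4891 Hz.
f_beat = |456.4891 − 445.7| = 10.79 Hz.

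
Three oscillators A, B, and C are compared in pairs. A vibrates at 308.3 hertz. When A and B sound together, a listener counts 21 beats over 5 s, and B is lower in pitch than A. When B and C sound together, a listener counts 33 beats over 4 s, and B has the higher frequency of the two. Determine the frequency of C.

295.85 Hz

A–B: Beat frequency = 21/5 = 4.2 Hz.
B is below A, so f_B = 308.3 − 4.2 = 304.1 Hz.
B–C: Beat frequency = 33/4 = 8.25 Hz.
C is below B, so f_C = 304.1 − 8.25 = 295.85 Hz.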